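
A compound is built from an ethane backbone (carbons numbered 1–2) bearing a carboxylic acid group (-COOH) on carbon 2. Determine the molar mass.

74.08 g/mol

Atom tally by fragment:
  CH3 → C:1 H:3
  CH2COOH → C:2 H:3 O:2
Element totals:
  C: 3
  H: 6
  O: 2
Molecular formula: C3H6O2.
  M = 3(12.011) + 6(1.008) + 2(15.999)
    = 36.033 + 6.048 + 31.998 = 74.079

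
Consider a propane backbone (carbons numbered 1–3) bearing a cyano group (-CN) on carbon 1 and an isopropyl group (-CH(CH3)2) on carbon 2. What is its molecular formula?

Atom tally by fragment:
  NCCH2 → C:2 H:2 N:1
  CH(CH(CH3)2) → C:4 H:8
  CH3 → C:1 H:3
Element totals:
  C: 7
  H: 13
  N: 1

C7H13N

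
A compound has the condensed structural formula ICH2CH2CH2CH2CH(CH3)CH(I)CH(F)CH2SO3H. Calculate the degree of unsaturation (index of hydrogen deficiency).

Atom tally by fragment:
  ICH2 → C:1 H:2 I:1
  CH2 → C:1 H:2
  CH2 → C:1 H:2
  CH2 → C:1 H:2
  CH(CH3) → C:2 H:4
  CH(I) → C:1 H:1 I:1
  CH(F) → C:1 H:1 F:1
  CH2SO3H → C:1 H:3 S:1 O:3
Element totals:
  C: 9
  H: 17
  F: 1
  I: 2
  O: 3
  S: 1
Molecular formula: C9H17FI2O3S.
DoU = (2C + 2 + N − H − X) / 2 = (2·9 + 2 + 0 − 17 − 3) / 2 = 0.

0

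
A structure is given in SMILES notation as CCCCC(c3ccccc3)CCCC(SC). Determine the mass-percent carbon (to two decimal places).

76.73%

Atom tally by fragment:
  CH3 → C:1 H:3
  CH2 → C:1 H:2
  CH2 → C:1 H:2
  CH2 → C:1 H:2
  CH(C6H5) → C:7 H:6
  CH2 → C:1 H:2
  CH2 → C:1 H:2
  CH2 → C:1 H:2
  CH2SCH3 → C:2 H:5 S:1
Element totals:
  C: 16
  H: 26
  S: 1
Molecular formula: C16H26S.
Molar mass = 250.444 g/mol.
Mass from C: 16 × 12.011 = 192.176 g/mol.
%C = 192.176 / 250.444 × 100 = 76.73%.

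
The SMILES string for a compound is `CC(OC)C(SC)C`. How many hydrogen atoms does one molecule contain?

Atom tally by fragment:
  CH3 → C:1 H:3
  CH(OCH3) → C:2 H:4 O:1
  CH(SCH3) → C:2 H:4 S:1
  CH3 → C:1 H:3
Element totals:
  C: 6
  H: 14
  O: 1
  S: 1

14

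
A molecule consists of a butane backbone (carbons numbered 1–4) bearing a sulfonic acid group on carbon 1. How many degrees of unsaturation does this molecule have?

Atom tally by fragment:
  HO3SCH2 → C:1 H:3 S:1 O:3
  CH2 → C:1 H:2
  CH2 → C:1 H:2
  CH3 → C:1 H:3
Element totals:
  C: 4
  H: 10
  O: 3
  S: 1
Molecular formula: C4H10O3S.
DoU = (2C + 2 + N − H − X) / 2 = (2·4 + 2 + 0 − 10 − 0) / 2 = 0.

0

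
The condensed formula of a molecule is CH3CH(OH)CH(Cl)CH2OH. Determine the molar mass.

Atom tally by fragment:
  CH3 → C:1 H:3
  CH(OH) → C:1 H:2 O:1
  CH(Cl) → C:1 H:1 Cl:1
  CH2OH → C:1 H:3 O:1
Element totals:
  C: 4
  H: 9
  Cl: 1
  O: 2
Molecular formula: C4H9ClO2.
  M = 4(12.011) + 9(1.008) + 35.45 + 2(15.999)
    = 48.044 + 9.072 + 35.450 + 31.998 = 124.564

124.56 g/mol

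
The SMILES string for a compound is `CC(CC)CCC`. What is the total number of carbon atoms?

7

Atom tally by fragment:
  CH3 → C:1 H:3
  CH(C2H5) → C:3 H:6
  CH2 → C:1 H:2
  CH2 → C:1 H:2
  CH3 → C:1 H:3
Element totals:
  C: 7
  H: 16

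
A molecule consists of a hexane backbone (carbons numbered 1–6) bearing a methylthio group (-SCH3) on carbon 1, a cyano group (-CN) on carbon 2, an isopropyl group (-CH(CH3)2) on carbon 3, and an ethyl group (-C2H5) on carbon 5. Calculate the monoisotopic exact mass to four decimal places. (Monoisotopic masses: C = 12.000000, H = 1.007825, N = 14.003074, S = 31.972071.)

Atom tally by fragment:
  CH3SCH2 → C:2 H:5 S:1
  CH(CN) → C:2 H:1 N:1
  CH(CH(CH3)2) → C:4 H:8
  CH2 → C:1 H:2
  CH(C2H5) → C:3 H:6
  CH3 → C:1 H:3
Element totals:
  C: 13
  H: 25
  N: 1
  S: 1
Molecular formula: C13H25NS.
  M = 13(12.0) + 25(1.007825) + 14.003074 + 31.972071
    = 156.000000 + 25.195625 + 14.003074 + 31.972071 = 227.170770

227.1708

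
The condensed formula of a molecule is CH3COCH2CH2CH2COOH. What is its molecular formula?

Atom tally by fragment:
  CH3COCH2 → C:3 H:5 O:1
  CH2 → C:1 H:2
  CH2COOH → C:2 H:3 O:2
Element totals:
  C: 6
  H: 10
  O: 3

C6H10O3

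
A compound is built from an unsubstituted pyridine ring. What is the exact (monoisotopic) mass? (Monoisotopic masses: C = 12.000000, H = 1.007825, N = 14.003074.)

Atom tally by fragment:
  pyridine ring core → C:5 H:5 N:1
Element totals:
  C: 5
  H: 5
  N: 1
Molecular formula: C5H5N.
  M = 5(12.0) + 5(1.007825) + 14.003074
    = 60.000000 + 5.039125 + 14.003074 = 79.042199

79.0422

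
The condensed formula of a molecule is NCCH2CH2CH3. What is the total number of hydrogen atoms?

Element totals:
  C: 4
  H: 7
  N: 1

7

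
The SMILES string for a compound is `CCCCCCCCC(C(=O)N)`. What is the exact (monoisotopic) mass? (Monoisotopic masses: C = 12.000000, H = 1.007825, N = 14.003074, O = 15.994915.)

Atom tally by fragment:
  CH3 → C:1 H:3
  CH2 → C:1 H:2
  CH2 → C:1 H:2
  CH2 → C:1 H:2
  CH2 → C:1 H:2
  CH2 → C:1 H:2
  CH2 → C:1 H:2
  CH2 → C:1 H:2
  CH2CONH2 → C:2 H:4 O:1 N:1
Element totals:
  C: 10
  H: 21
  N: 1
  O: 1
Molecular formula: C10H21NO.
  M = 10(12.0) + 21(1.007825) + 14.003074 + 15.994915
    = 120.000000 + 21.164325 + 14.003074 + 15.994915 = 171.162314

171.1623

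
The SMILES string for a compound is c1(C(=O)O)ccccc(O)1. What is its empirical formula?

Atom tally by fragment:
  benzene ring core → C:6 H:6
  (− 2 ring H displaced by substituents)
  + COOH → C:1 H:1 O:2
  + OH → O:1 H:1
Element totals:
  C: 7
  H: 6
  O: 3
Molecular formula: C7H6O3.
gcd of subscripts (7, 6, 3) = 1, so the empirical formula equals the molecular formula.

C7H6O3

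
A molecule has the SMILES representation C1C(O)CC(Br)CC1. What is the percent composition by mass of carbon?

40.25%

Atom tally by fragment:
  cyclohexane ring core → C:6 H:12
  (− 2 ring H displaced by substituents)
  + OH → O:1 H:1
  + Br → Br:1
Element totals:
  C: 6
  H: 11
  Br: 1
  O: 1
Molecular formula: C6H11BrO.
Molar mass = 179.057 g/mol.
Mass from C: 6 × 12.011 = 72.066 g/mol.
%C = 72.066 / 179.057 × 100 = 40.25%.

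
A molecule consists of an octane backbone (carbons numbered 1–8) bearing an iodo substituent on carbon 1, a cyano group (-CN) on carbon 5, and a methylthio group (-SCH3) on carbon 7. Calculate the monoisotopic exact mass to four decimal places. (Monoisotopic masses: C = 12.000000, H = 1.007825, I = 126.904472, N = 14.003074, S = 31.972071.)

Atom tally by fragment:
  ICH2 → C:1 H:2 I:1
  CH2 → C:1 H:2
  CH2 → C:1 H:2
  CH2 → C:1 H:2
  CH(CN) → C:2 H:1 N:1
  CH2 → C:1 H:2
  CH(SCH3) → C:2 H:4 S:1
  CH3 → C:1 H:3
Element totals:
  C: 10
  H: 18
  I: 1
  N: 1
  S: 1
Molecular formula: C10H18INS.
  M = 10(12.0) + 18(1.007825) + 126.904472 + 14.003074 + 31.972071
    = 120.000000 + 18.140850 + 126.904472 + 14.003074 + 31.972071 = 311.020467

311.0205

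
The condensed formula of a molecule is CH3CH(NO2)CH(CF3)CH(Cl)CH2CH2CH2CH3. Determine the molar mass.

Element totals:
  C: 9
  H: 15
  Cl: 1
  F: 3
  N: 1
  O: 2
Molecular formula: C9H15ClF3NO2.
  M = 9(12.011) + 15(1.008) + 35.45 + 3(18.998) + 14.007 + 2(15.999)
    = 108.099 + 15.120 + 35.450 + 56.994 + 14.007 + 31.998 = 261.668

261.67 g/mol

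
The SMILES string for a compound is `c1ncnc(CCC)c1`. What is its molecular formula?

C7H10N2

Atom tally by fragment:
  pyrimidine ring core → C:4 H:4 N:2
  (− 1 ring H displaced by substituents)
  + CH2CH2CH3 → C:3 H:7
Element totals:
  C: 7
  H: 10
  N: 2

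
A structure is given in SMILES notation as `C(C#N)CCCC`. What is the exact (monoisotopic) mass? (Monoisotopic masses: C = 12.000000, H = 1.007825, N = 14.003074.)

97.0891

Atom tally by fragment:
  NCCH2 → C:2 H:2 N:1
  CH2 → C:1 H:2
  CH2 → C:1 H:2
  CH2 → C:1 H:2
  CH3 → C:1 H:3
Element totals:
  C: 6
  H: 11
  N: 1
Molecular formula: C6H11N.
  M = 6(12.0) + 11(1.007825) + 14.003074
    = 72.000000 + 11.086075 + 14.003074 = 97.089149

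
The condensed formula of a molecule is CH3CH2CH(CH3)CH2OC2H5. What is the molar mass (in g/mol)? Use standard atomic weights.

Atom tally by fragment:
  CH3 → C:1 H:3
  CH2 → C:1 H:2
  CH(CH3) → C:2 H:4
  CH2OC2H5 → C:3 H:7 O:1
Element totals:
  C: 7
  H: 16
  O: 1
Molecular formula: C7H16O.
  M = 7(12.011) + 16(1.008) + 15.999
    = 84.077 + 16.128 + 15.999 = 116.204

116.20 g/mol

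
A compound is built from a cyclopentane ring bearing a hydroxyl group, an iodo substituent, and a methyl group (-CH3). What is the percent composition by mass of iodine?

56.14%

Atom tally by fragment:
  cyclopentane ring core → C:5 H:10
  (− 3 ring H displaced by substituents)
  + OH → O:1 H:1
  + I → I:1
  + CH3 → C:1 H:3
Element totals:
  C: 6
  H: 11
  I: 1
  O: 1
Molecular formula: C6H11IO.
Molar mass = 226.057 g/mol.
Mass from I: 1 × 126.904 = 126.904 g/mol.
%I = 126.904 / 226.057 × 100 = 56.14%.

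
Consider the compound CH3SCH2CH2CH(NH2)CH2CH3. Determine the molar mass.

Atom tally by fragment:
  CH3SCH2 → C:2 H:5 S:1
  CH2 → C:1 H:2
  CH(NH2) → C:1 H:3 N:1
  CH2 → C:1 H:2
  CH3 → C:1 H:3
Element totals:
  C: 6
  H: 15
  N: 1
  S: 1
Molecular formula: C6H15NS.
  M = 6(12.011) + 15(1.008) + 14.007 + 32.06
    = 72.066 + 15.120 + 14.007 + 32.060 = 133.253

133.25 g/mol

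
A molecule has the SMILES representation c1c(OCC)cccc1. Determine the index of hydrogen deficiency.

4

Atom tally by fragment:
  benzene ring core → C:6 H:6
  (− 1 ring H displaced by substituents)
  + OC2H5 → C:2 H:5 O:1
Element totals:
  C: 8
  H: 10
  O: 1
Molecular formula: C8H10O.
DoU = (2C + 2 + N − H − X) / 2 = (2·8 + 2 + 0 − 10 − 0) / 2 = 4.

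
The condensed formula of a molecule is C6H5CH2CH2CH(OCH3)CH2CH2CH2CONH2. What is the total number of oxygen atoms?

Atom tally by fragment:
  C6H5CH2 → C:7 H:7
  CH2 → C:1 H:2
  CH(OCH3) → C:2 H:4 O:1
  CH2 → C:1 H:2
  CH2 → C:1 H:2
  CH2CONH2 → C:2 H:4 O:1 N:1
Element totals:
  C: 14
  H: 21
  N: 1
  O: 2

2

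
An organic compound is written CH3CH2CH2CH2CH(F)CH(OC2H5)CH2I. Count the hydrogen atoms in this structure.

18

Atom tally by fragment:
  CH3 → C:1 H:3
  CH2 → C:1 H:2
  CH2 → C:1 H:2
  CH2 → C:1 H:2
  CH(F) → C:1 H:1 F:1
  CH(OC2H5) → C:3 H:6 O:1
  CH2I → C:1 H:2 I:1
Element totals:
  C: 9
  H: 18
  F: 1
  I: 1
  O: 1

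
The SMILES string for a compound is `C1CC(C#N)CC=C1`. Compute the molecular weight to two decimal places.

107.16 g/mol

Atom tally by fragment:
  cyclohexene ring core → C:6 H:10
  (− 1 ring H displaced by substituents)
  + CN → C:1 N:1
Element totals:
  C: 7
  H: 9
  N: 1
Molecular formula: C7H9N.
  M = 7(12.011) + 9(1.008) + 14.007
    = 84.077 + 9.072 + 14.007 = 107.156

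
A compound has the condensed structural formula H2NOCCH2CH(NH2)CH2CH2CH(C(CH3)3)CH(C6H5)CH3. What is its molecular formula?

C18H30N2O

Atom tally by fragment:
  H2NOCCH2 → C:2 H:4 O:1 N:1
  CH(NH2) → C:1 H:3 N:1
  CH2 → C:1 H:2
  CH2 → C:1 H:2
  CH(C(CH3)3) → C:5 H:10
  CH(C6H5) → C:7 H:6
  CH3 → C:1 H:3
Element totals:
  C: 18
  H: 30
  N: 2
  O: 1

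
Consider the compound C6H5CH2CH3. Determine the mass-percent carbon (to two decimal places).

90.51%

Atom tally by fragment:
  C6H5CH2 → C:7 H:7
  CH3 → C:1 H:3
Element totals:
  C: 8
  H: 10
Molecular formula: C8H10.
Molar mass = 106.168 g/mol.
Mass from C: 8 × 12.011 = 96.088 g/mol.
%C = 96.088 / 106.168 × 100 = 90.51%.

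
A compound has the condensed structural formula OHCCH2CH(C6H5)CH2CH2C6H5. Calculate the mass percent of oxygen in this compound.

Atom tally by fragment:
  OHCCH2 → C:2 H:3 O:1
  CH(C6H5) → C:7 H:6
  CH2 → C:1 H:2
  CH2C6H5 → C:7 H:7
Element totals:
  C: 17
  H: 18
  O: 1
Molecular formula: C17H18O.
Molar mass = 238.330 g/mol.
Mass from O: 1 × 15.999 = 15.999 g/mol.
%O = 15.999 / 238.330 × 100 = 6.71%.

6.71%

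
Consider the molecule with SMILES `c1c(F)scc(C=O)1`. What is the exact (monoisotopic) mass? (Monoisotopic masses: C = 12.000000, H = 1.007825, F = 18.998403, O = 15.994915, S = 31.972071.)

Atom tally by fragment:
  thiophene ring core → C:4 H:4 S:1
  (− 2 ring H displaced by substituents)
  + F → F:1
  + CHO → C:1 H:1 O:1
Element totals:
  C: 5
  H: 3
  F: 1
  O: 1
  S: 1
Molecular formula: C5H3FOS.
  M = 5(12.0) + 3(1.007825) + 18.998403 + 15.994915 + 31.972071
    = 60.000000 + 3.023475 + 18.998403 + 15.994915 + 31.972071 = 129.988864

129.9889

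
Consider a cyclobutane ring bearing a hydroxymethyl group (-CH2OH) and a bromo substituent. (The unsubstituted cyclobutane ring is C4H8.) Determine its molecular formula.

Atom tally by fragment:
  cyclobutane ring core → C:4 H:8
  (− 2 ring H displaced by substituents)
  + CH2OH → C:1 H:3 O:1
  + Br → Br:1
Element totals:
  C: 5
  H: 9
  Br: 1
  O: 1

C5H9BrO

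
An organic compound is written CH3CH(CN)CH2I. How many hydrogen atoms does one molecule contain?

6

Element totals:
  C: 4
  H: 6
  I: 1
  N: 1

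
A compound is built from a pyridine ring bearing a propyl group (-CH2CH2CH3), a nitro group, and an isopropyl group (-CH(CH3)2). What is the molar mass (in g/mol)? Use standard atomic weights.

208.26 g/mol

Atom tally by fragment:
  pyridine ring core → C:5 H:5 N:1
  (− 3 ring H displaced by substituents)
  + CH2CH2CH3 → C:3 H:7
  + NO2 → N:1 O:2
  + CH(CH3)2 → C:3 H:7
Element totals:
  C: 11
  H: 16
  N: 2
  O: 2
Molecular formula: C11H16N2O2.
  M = 11(12.011) + 16(1.008) + 2(14.007) + 2(15.999)
    = 132.121 + 16.128 + 28.014 + 31.998 = 208.261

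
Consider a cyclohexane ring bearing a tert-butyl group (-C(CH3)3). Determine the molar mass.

Atom tally by fragment:
  cyclohexane ring core → C:6 H:12
  (− 1 ring H displaced by substituents)
  + C(CH3)3 → C:4 H:9
Element totals:
  C: 10
  H: 20
Molecular formula: C10H20.
  M = 10(12.011) + 20(1.008)
    = 120.110 + 20.160 = 140.270

140.27 g/mol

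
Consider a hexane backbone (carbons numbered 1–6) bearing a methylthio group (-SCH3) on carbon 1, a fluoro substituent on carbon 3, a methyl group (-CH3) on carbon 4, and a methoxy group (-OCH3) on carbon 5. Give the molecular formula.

C9H19FOS

Atom tally by fragment:
  CH3SCH2 → C:2 H:5 S:1
  CH2 → C:1 H:2
  CH(F) → C:1 H:1 F:1
  CH(CH3) → C:2 H:4
  CH(OCH3) → C:2 H:4 O:1
  CH3 → C:1 H:3
Element totals:
  C: 9
  H: 19
  F: 1
  O: 1
  S: 1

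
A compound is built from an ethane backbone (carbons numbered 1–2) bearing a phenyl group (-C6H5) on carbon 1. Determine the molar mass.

Atom tally by fragment:
  C6H5CH2 → C:7 H:7
  CH3 → C:1 H:3
Element totals:
  C: 8
  H: 10
Molecular formula: C8H10.
  M = 8(12.011) + 10(1.008)
    = 96.088 + 10.080 = 106.168

106.17 g/mol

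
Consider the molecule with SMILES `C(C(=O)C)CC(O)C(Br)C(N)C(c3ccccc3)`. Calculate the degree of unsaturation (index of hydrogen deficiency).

5

Atom tally by fragment:
  CH3COCH2 → C:3 H:5 O:1
  CH2 → C:1 H:2
  CH(OH) → C:1 H:2 O:1
  CH(Br) → C:1 H:1 Br:1
  CH(NH2) → C:1 H:3 N:1
  CH2C6H5 → C:7 H:7
Element totals:
  C: 14
  H: 20
  Br: 1
  N: 1
  O: 2
Molecular formula: C14H20BrNO2.
DoU = (2C + 2 + N − H − X) / 2 = (2·14 + 2 + 1 − 20 − 1) / 2 = 5.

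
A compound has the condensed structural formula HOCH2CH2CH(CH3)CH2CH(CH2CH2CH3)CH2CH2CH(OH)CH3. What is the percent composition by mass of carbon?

Element totals:
  C: 13
  H: 28
  O: 2
Molecular formula: C13H28O2.
Molar mass = 216.365 g/mol.
Mass from C: 13 × 12.011 = 156.143 g/mol.
%C = 156.143 / 216.365 × 100 = 72.17%.

72.17%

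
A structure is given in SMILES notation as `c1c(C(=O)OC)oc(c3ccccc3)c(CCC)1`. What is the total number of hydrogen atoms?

Atom tally by fragment:
  furan ring core → C:4 H:4 O:1
  (− 3 ring H displaced by substituents)
  + COOCH3 → C:2 H:3 O:2
  + C6H5 → C:6 H:5
  + CH2CH2CH3 → C:3 H:7
Element totals:
  C: 15
  H: 16
  O: 3

16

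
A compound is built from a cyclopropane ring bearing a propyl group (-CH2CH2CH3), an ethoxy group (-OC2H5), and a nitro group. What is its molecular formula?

Atom tally by fragment:
  cyclopropane ring core → C:3 H:6
  (− 3 ring H displaced by substituents)
  + CH2CH2CH3 → C:3 H:7
  + OC2H5 → C:2 H:5 O:1
  + NO2 → N:1 O:2
Element totals:
  C: 8
  H: 15
  N: 1
  O: 3

C8H15NO3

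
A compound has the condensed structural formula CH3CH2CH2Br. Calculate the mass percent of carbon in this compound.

29.30%

Atom tally by fragment:
  CH3 → C:1 H:3
  CH2 → C:1 H:2
  CH2Br → C:1 H:2 Br:1
Element totals:
  C: 3
  H: 7
  Br: 1
Molecular formula: C3H7Br.
Molar mass = 122.993 g/mol.
Mass from C: 3 × 12.011 = 36.033 g/mol.
%C = 36.033 / 122.993 × 100 = 29.30%.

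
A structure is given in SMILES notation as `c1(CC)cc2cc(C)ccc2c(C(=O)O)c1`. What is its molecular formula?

Atom tally by fragment:
  naphthalene ring system core → C:10 H:8
  (− 3 ring H displaced by substituents)
  + C2H5 → C:2 H:5
  + CH3 → C:1 H:3
  + COOH → C:1 H:1 O:2
Element totals:
  C: 14
  H: 14
  O: 2

C14H14O2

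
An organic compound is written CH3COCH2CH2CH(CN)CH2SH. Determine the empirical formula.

Atom tally by fragment:
  CH3COCH2 → C:3 H:5 O:1
  CH2 → C:1 H:2
  CH(CN) → C:2 H:1 N:1
  CH2SH → C:1 H:3 S:1
Element totals:
  C: 7
  H: 11
  N: 1
  O: 1
  S: 1
Molecular formula: C7H11NOS.
gcd of subscripts (7, 11, 1, 1, 1) = 1, so the empirical formula equals the molecular formula.

C7H11NOS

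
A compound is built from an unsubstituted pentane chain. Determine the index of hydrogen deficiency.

Atom tally by fragment:
  CH3 → C:1 H:3
  CH2 → C:1 H:2
  CH2 → C:1 H:2
  CH2 → C:1 H:2
  CH3 → C:1 H:3
Element totals:
  C: 5
  H: 12
Molecular formula: C5H12.
DoU = (2C + 2 + N − H − X) / 2 = (2·5 + 2 + 0 − 12 − 0) / 2 = 0.

0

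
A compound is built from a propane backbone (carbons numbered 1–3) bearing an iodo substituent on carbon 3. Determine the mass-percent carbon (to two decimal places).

21.20%

Atom tally by fragment:
  CH3 → C:1 H:3
  CH2 → C:1 H:2
  CH2I → C:1 H:2 I:1
Element totals:
  C: 3
  H: 7
  I: 1
Molecular formula: C3H7I.
Molar mass = 169.993 g/mol.
Mass from C: 3 × 12.011 = 36.033 g/mol.
%C = 36.033 / 169.993 × 100 = 21.20%.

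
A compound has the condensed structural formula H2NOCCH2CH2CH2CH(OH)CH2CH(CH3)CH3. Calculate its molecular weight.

173.26 g/mol

Atom tally by fragment:
  H2NOCCH2 → C:2 H:4 O:1 N:1
  CH2 → C:1 H:2
  CH2 → C:1 H:2
  CH(OH) → C:1 H:2 O:1
  CH2 → C:1 H:2
  CH(CH3) → C:2 H:4
  CH3 → C:1 H:3
Element totals:
  C: 9
  H: 19
  N: 1
  O: 2
Molecular formula: C9H19NO2.
  M = 9(12.011) + 19(1.008) + 14.007 + 2(15.999)
    = 108.099 + 19.152 + 14.007 + 31.998 = 173.256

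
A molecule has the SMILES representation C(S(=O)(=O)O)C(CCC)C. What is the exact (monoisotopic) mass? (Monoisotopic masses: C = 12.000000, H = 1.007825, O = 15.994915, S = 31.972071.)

Atom tally by fragment:
  HO3SCH2 → C:1 H:3 S:1 O:3
  CH(CH2CH2CH3) → C:4 H:8
  CH3 → C:1 H:3
Element totals:
  C: 6
  H: 14
  O: 3
  S: 1
Molecular formula: C6H14O3S.
  M = 6(12.0) + 14(1.007825) + 3(15.994915) + 31.972071
    = 72.000000 + 14.109550 + 47.984745 + 31.972071 = 166.066366

166.0664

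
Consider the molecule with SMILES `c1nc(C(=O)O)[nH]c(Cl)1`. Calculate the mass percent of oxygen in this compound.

Atom tally by fragment:
  imidazole ring core → C:3 H:4 N:2
  (− 2 ring H displaced by substituents)
  + COOH → C:1 H:1 O:2
  + Cl → Cl:1
Element totals:
  C: 4
  H: 3
  Cl: 1
  N: 2
  O: 2
Molecular formula: C4H3ClN2O2.
Molar mass = 146.530 g/mol.
Mass from O: 2 × 15.999 = 31.998 g/mol.
%O = 31.998 / 146.530 × 100 = 21.84%.

21.84%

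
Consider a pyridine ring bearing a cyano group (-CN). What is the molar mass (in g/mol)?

Atom tally by fragment:
  pyridine ring core → C:5 H:5 N:1
  (− 1 ring H displaced by substituents)
  + CN → C:1 N:1
Element totals:
  C: 6
  H: 4
  N: 2
Molecular formula: C6H4N2.
  M = 6(12.011) + 4(1.008) + 2(14.007)
    = 72.066 + 4.032 + 28.014 = 104.112

104.11 g/mol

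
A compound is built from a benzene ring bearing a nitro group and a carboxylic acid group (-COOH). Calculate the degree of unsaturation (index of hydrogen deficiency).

Atom tally by fragment:
  benzene ring core → C:6 H:6
  (− 2 ring H displaced by substituents)
  + NO2 → N:1 O:2
  + COOH → C:1 H:1 O:2
Element totals:
  C: 7
  H: 5
  N: 1
  O: 4
Molecular formula: C7H5NO4.
DoU = (2C + 2 + N − H − X) / 2 = (2·7 + 2 + 1 − 5 − 0) / 2 = 6.

6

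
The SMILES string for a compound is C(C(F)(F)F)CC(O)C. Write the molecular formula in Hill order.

C5H9F3O

Atom tally by fragment:
  F3CCH2 → C:2 H:2 F:3
  CH2 → C:1 H:2
  CH(OH) → C:1 H:2 O:1
  CH3 → C:1 H:3
Element totals:
  C: 5
  H: 9
  F: 3
  O: 1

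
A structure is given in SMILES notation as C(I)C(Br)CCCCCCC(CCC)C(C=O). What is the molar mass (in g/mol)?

Atom tally by fragment:
  ICH2 → C:1 H:2 I:1
  CH(Br) → C:1 H:1 Br:1
  CH2 → C:1 H:2
  CH2 → C:1 H:2
  CH2 → C:1 H:2
  CH2 → C:1 H:2
  CH2 → C:1 H:2
  CH2 → C:1 H:2
  CH(CH2CH2CH3) → C:4 H:8
  CH2CHO → C:2 H:3 O:1
Element totals:
  C: 14
  H: 26
  Br: 1
  I: 1
  O: 1
Molecular formula: C14H26BrIO.
  M = 14(12.011) + 26(1.008) + 79.904 + 126.904 + 15.999
    = 168.154 + 26.208 + 79.904 + 126.904 + 15.999 = 417.169

417.17 g/mol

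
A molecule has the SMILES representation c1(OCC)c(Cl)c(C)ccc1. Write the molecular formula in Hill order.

C9H11ClO

Atom tally by fragment:
  benzene ring core → C:6 H:6
  (− 3 ring H displaced by substituents)
  + OC2H5 → C:2 H:5 O:1
  + Cl → Cl:1
  + CH3 → C:1 H:3
Element totals:
  C: 9
  H: 11
  Cl: 1
  O: 1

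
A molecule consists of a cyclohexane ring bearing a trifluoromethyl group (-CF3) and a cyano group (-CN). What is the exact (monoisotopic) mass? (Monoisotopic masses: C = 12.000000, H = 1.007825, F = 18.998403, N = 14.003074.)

177.0765

Atom tally by fragment:
  cyclohexane ring core → C:6 H:12
  (− 2 ring H displaced by substituents)
  + CF3 → C:1 F:3
  + CN → C:1 N:1
Element totals:
  C: 8
  H: 10
  F: 3
  N: 1
Molecular formula: C8H10F3N.
  M = 8(12.0) + 10(1.007825) + 3(18.998403) + 14.003074
    = 96.000000 + 10.078250 + 56.995209 + 14.003074 = 177.076533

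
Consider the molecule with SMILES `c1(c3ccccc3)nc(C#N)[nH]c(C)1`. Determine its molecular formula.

C11H9N3

Atom tally by fragment:
  imidazole ring core → C:3 H:4 N:2
  (− 3 ring H displaced by substituents)
  + C6H5 → C:6 H:5
  + CN → C:1 N:1
  + CH3 → C:1 H:3
Element totals:
  C: 11
  H: 9
  N: 3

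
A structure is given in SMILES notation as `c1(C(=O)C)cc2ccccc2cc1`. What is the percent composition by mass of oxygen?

Atom tally by fragment:
  naphthalene ring system core → C:10 H:8
  (− 1 ring H displaced by substituents)
  + COCH3 → C:2 H:3 O:1
Element totals:
  C: 12
  H: 10
  O: 1
Molecular formula: C12H10O.
Molar mass = 170.211 g/mol.
Mass from O: 1 × 15.999 = 15.999 g/mol.
%O = 15.999 / 170.211 × 100 = 9.40%.

9.40%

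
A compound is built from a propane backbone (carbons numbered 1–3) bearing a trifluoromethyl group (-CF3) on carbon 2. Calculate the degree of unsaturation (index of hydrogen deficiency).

Atom tally by fragment:
  CH3 → C:1 H:3
  CH(CF3) → C:2 H:1 F:3
  CH3 → C:1 H:3
Element totals:
  C: 4
  H: 7
  F: 3
Molecular formula: C4H7F3.
DoU = (2C + 2 + N − H − X) / 2 = (2·4 + 2 + 0 − 7 − 3) / 2 = 0.

0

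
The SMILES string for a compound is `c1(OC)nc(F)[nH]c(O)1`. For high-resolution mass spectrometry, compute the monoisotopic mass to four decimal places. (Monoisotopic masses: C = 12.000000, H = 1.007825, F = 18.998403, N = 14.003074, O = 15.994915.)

132.0335

Atom tally by fragment:
  imidazole ring core → C:3 H:4 N:2
  (− 3 ring H displaced by substituents)
  + OCH3 → C:1 H:3 O:1
  + F → F:1
  + OH → O:1 H:1
Element totals:
  C: 4
  H: 5
  F: 1
  N: 2
  O: 2
Molecular formula: C4H5FN2O2.
  M = 4(12.0) + 5(1.007825) + 18.998403 + 2(14.003074) + 2(15.994915)
    = 48.000000 + 5.039125 + 18.998403 + 28.006148 + 31.989830 = 132.033506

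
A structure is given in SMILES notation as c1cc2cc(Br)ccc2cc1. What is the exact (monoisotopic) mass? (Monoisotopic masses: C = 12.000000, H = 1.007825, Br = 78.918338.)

205.9731

Atom tally by fragment:
  naphthalene ring system core → C:10 H:8
  (− 1 ring H displaced by substituents)
  + Br → Br:1
Element totals:
  C: 10
  H: 7
  Br: 1
Molecular formula: C10H7Br.
  M = 10(12.0) + 7(1.007825) + 78.918338
    = 120.000000 + 7.054775 + 78.918338 = 205.973113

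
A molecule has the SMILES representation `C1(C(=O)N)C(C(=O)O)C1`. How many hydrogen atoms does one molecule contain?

Atom tally by fragment:
  cyclopropane ring core → C:3 H:6
  (− 2 ring H displaced by substituents)
  + CONH2 → C:1 H:2 O:1 N:1
  + COOH → C:1 H:1 O:2
Element totals:
  C: 5
  H: 7
  N: 1
  O: 3

7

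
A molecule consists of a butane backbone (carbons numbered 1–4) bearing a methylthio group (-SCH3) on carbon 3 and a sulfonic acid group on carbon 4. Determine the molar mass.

Atom tally by fragment:
  CH3 → C:1 H:3
  CH2 → C:1 H:2
  CH(SCH3) → C:2 H:4 S:1
  CH2SO3H → C:1 H:3 S:1 O:3
Element totals:
  C: 5
  H: 12
  O: 3
  S: 2
Molecular formula: C5H12O3S2.
  M = 5(12.011) + 12(1.008) + 3(15.999) + 2(32.06)
    = 60.055 + 12.096 + 47.997 + 64.120 = 184.268

184.27 g/mol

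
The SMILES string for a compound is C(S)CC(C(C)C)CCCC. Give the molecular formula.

Atom tally by fragment:
  HSCH2 → C:1 H:3 S:1
  CH2 → C:1 H:2
  CH(CH(CH3)2) → C:4 H:8
  CH2 → C:1 H:2
  CH2 → C:1 H:2
  CH2 → C:1 H:2
  CH3 → C:1 H:3
Element totals:
  C: 10
  H: 22
  S: 1

C10H22S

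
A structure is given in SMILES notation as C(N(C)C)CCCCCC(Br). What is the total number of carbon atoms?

Atom tally by fragment:
  (CH3)2NCH2 → C:3 H:8 N:1
  CH2 → C:1 H:2
  CH2 → C:1 H:2
  CH2 → C:1 H:2
  CH2 → C:1 H:2
  CH2 → C:1 H:2
  CH2Br → C:1 H:2 Br:1
Element totals:
  C: 9
  H: 20
  Br: 1
  N: 1

9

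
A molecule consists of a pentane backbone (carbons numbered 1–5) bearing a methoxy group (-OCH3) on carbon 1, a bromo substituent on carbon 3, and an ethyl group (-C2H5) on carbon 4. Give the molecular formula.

Atom tally by fragment:
  CH3OCH2 → C:2 H:5 O:1
  CH2 → C:1 H:2
  CH(Br) → C:1 H:1 Br:1
  CH(C2H5) → C:3 H:6
  CH3 → C:1 H:3
Element totals:
  C: 8
  H: 17
  Br: 1
  O: 1

C8H17BrO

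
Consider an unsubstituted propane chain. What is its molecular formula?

C3H8

Atom tally by fragment:
  CH3 → C:1 H:3
  CH2 → C:1 H:2
  CH3 → C:1 H:3
Element totals:
  C: 3
  H: 8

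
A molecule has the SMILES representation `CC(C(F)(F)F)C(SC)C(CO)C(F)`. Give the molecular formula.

C8H14F4OS

Atom tally by fragment:
  CH3 → C:1 H:3
  CH(CF3) → C:2 H:1 F:3
  CH(SCH3) → C:2 H:4 S:1
  CH(CH2OH) → C:2 H:4 O:1
  CH2F → C:1 H:2 F:1
Element totals:
  C: 8
  H: 14
  F: 4
  O: 1
  S: 1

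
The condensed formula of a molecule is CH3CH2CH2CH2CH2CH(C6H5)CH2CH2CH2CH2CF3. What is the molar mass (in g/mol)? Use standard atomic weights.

Atom tally by fragment:
  CH3 → C:1 H:3
  CH2 → C:1 H:2
  CH2 → C:1 H:2
  CH2 → C:1 H:2
  CH2 → C:1 H:2
  CH(C6H5) → C:7 H:6
  CH2 → C:1 H:2
  CH2 → C:1 H:2
  CH2 → C:1 H:2
  CH2CF3 → C:2 H:2 F:3
Element totals:
  C: 17
  H: 25
  F: 3
Molecular formula: C17H25F3.
  M = 17(12.011) + 25(1.008) + 3(18.998)
    = 204.187 + 25.200 + 56.994 = 286.381

286.38 g/mol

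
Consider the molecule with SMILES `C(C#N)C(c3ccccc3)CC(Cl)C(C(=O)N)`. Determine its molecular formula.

Atom tally by fragment:
  NCCH2 → C:2 H:2 N:1
  CH(C6H5) → C:7 H:6
  CH2 → C:1 H:2
  CH(Cl) → C:1 H:1 Cl:1
  CH2CONH2 → C:2 H:4 O:1 N:1
Element totals:
  C: 13
  H: 15
  Cl: 1
  N: 2
  O: 1

C13H15ClN2O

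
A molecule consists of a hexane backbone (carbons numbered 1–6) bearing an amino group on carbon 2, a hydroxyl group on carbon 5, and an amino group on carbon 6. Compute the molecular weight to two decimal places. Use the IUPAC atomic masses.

Atom tally by fragment:
  CH3 → C:1 H:3
  CH(NH2) → C:1 H:3 N:1
  CH2 → C:1 H:2
  CH2 → C:1 H:2
  CH(OH) → C:1 H:2 O:1
  CH2NH2 → C:1 H:4 N:1
Element totals:
  C: 6
  H: 16
  N: 2
  O: 1
Molecular formula: C6H16N2O.
  M = 6(12.011) + 16(1.008) + 2(14.007) + 15.999
    = 72.066 + 16.128 + 28.014 + 15.999 = 132.207

132.21 g/mol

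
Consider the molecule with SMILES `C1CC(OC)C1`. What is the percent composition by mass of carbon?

69.72%

Atom tally by fragment:
  cyclobutane ring core → C:4 H:8
  (− 1 ring H displaced by substituents)
  + OCH3 → C:1 H:3 O:1
Element totals:
  C: 5
  H: 10
  O: 1
Molecular formula: C5H10O.
Molar mass = 86.134 g/mol.
Mass from C: 5 × 12.011 = 60.055 g/mol.
%C = 60.055 / 86.134 × 100 = 69.72%.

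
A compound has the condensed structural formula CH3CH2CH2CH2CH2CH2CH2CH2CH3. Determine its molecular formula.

C9H20

Element totals:
  C: 9
  H: 20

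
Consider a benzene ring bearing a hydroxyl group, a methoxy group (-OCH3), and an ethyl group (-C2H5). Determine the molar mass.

152.19 g/mol

Atom tally by fragment:
  benzene ring core → C:6 H:6
  (− 3 ring H displaced by substituents)
  + OH → O:1 H:1
  + OCH3 → C:1 H:3 O:1
  + C2H5 → C:2 H:5
Element totals:
  C: 9
  H: 12
  O: 2
Molecular formula: C9H12O2.
  M = 9(12.011) + 12(1.008) + 2(15.999)
    = 108.099 + 12.096 + 31.998 = 152.193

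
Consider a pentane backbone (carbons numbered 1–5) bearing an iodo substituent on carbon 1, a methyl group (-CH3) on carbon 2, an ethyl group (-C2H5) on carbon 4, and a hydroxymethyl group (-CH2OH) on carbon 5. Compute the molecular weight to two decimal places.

Atom tally by fragment:
  ICH2 → C:1 H:2 I:1
  CH(CH3) → C:2 H:4
  CH2 → C:1 H:2
  CH(C2H5) → C:3 H:6
  CH2CH2OH → C:2 H:5 O:1
Element totals:
  C: 9
  H: 19
  I: 1
  O: 1
Molecular formula: C9H19IO.
  M = 9(12.011) + 19(1.008) + 126.904 + 15.999
    = 108.099 + 19.152 + 126.904 + 15.999 = 270.154

270.15 g/mol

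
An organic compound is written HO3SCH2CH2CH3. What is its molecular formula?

C3H8O3S

Element totals:
  C: 3
  H: 8
  O: 3
  S: 1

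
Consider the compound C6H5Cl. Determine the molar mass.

Atom tally by fragment:
  benzene ring core → C:6 H:6
  (− 1 ring H displaced by substituents)
  + Cl → Cl:1
Element totals:
  C: 6
  H: 5
  Cl: 1
Molecular formula: C6H5Cl.
  M = 6(12.011) + 5(1.008) + 35.45
    = 72.066 + 5.040 + 35.450 = 112.556

112.56 g/mol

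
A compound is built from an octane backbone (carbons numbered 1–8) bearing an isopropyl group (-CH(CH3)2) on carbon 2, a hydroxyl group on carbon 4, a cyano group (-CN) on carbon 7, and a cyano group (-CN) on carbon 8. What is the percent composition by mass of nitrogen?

Atom tally by fragment:
  CH3 → C:1 H:3
  CH(CH(CH3)2) → C:4 H:8
  CH2 → C:1 H:2
  CH(OH) → C:1 H:2 O:1
  CH2 → C:1 H:2
  CH2 → C:1 H:2
  CH(CN) → C:2 H:1 N:1
  CH2CN → C:2 H:2 N:1
Element totals:
  C: 13
  H: 22
  N: 2
  O: 1
Molecular formula: C13H22N2O.
Molar mass = 222.332 g/mol.
Mass from N: 2 × 14.007 = 28.014 g/mol.
%N = 28.014 / 222.332 × 100 = 12.60%.

12.60%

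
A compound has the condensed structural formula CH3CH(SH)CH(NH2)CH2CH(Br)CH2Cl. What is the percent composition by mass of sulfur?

Element totals:
  C: 6
  H: 13
  Br: 1
  Cl: 1
  N: 1
  S: 1
Molecular formula: C6H13BrClNS.
Molar mass = 246.591 g/mol.
Mass from S: 1 × 32.06 = 32.060 g/mol.
%S = 32.060 / 246.591 × 100 = 13.00%.

13.00%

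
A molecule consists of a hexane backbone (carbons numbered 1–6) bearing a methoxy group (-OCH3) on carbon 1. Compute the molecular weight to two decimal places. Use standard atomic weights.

Atom tally by fragment:
  CH3OCH2 → C:2 H:5 O:1
  CH2 → C:1 H:2
  CH2 → C:1 H:2
  CH2 → C:1 H:2
  CH2 → C:1 H:2
  CH3 → C:1 H:3
Element totals:
  C: 7
  H: 16
  O: 1
Molecular formula: C7H16O.
  M = 7(12.011) + 16(1.008) + 15.999
    = 84.077 + 16.128 + 15.999 = 116.204

116.20 g/mol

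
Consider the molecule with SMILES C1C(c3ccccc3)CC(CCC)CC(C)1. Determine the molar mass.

216.37 g/mol

Atom tally by fragment:
  cyclohexane ring core → C:6 H:12
  (− 3 ring H displaced by substituents)
  + C6H5 → C:6 H:5
  + CH2CH2CH3 → C:3 H:7
  + CH3 → C:1 H:3
Element totals:
  C: 16
  H: 24
Molecular formula: C16H24.
  M = 16(12.011) + 24(1.008)
    = 192.176 + 24.192 = 216.368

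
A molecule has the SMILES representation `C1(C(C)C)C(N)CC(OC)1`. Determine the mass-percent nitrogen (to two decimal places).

9.78%

Atom tally by fragment:
  cyclobutane ring core → C:4 H:8
  (− 3 ring H displaced by substituents)
  + CH(CH3)2 → C:3 H:7
  + NH2 → N:1 H:2
  + OCH3 → C:1 H:3 O:1
Element totals:
  C: 8
  H: 17
  N: 1
  O: 1
Molecular formula: C8H17NO.
Molar mass = 143.230 g/mol.
Mass from N: 1 × 14.007 = 14.007 g/mol.
%N = 14.007 / 143.230 × 100 = 9.78%.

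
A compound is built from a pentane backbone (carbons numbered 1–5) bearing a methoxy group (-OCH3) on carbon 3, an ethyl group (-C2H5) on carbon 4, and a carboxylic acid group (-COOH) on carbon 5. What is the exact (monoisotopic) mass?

Atom tally by fragment:
  CH3 → C:1 H:3
  CH2 → C:1 H:2
  CH(OCH3) → C:2 H:4 O:1
  CH(C2H5) → C:3 H:6
  CH2COOH → C:2 H:3 O:2
Element totals:
  C: 9
  H: 18
  O: 3
Molecular formula: C9H18O3.
  M = 9(12.0) + 18(1.007825) + 3(15.994915)
    = 108.000000 + 18.140850 + 47.984745 = 174.125595

174.1256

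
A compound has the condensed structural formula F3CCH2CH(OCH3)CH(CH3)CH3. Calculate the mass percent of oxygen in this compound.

9.40%

Element totals:
  C: 7
  H: 13
  F: 3
  O: 1
Molecular formula: C7H13F3O.
Molar mass = 170.174 g/mol.
Mass from O: 1 × 15.999 = 15.999 g/mol.
%O = 15.999 / 170.174 × 100 = 9.40%.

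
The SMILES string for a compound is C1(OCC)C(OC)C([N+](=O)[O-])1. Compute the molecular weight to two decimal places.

Atom tally by fragment:
  cyclopropane ring core → C:3 H:6
  (− 3 ring H displaced by substituents)
  + OC2H5 → C:2 H:5 O:1
  + OCH3 → C:1 H:3 O:1
  + NO2 → N:1 O:2
Element totals:
  C: 6
  H: 11
  N: 1
  O: 4
Molecular formula: C6H11NO4.
  M = 6(12.011) + 11(1.008) + 14.007 + 4(15.999)
    = 72.066 + 11.088 + 14.007 + 63.996 = 161.157

161.16 g/mol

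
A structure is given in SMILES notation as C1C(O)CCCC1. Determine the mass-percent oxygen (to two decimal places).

Atom tally by fragment:
  cyclohexane ring core → C:6 H:12
  (− 1 ring H displaced by substituents)
  + OH → O:1 H:1
Element totals:
  C: 6
  H: 12
  O: 1
Molecular formula: C6H12O.
Molar mass = 100.161 g/mol.
Mass from O: 1 × 15.999 = 15.999 g/mol.
%O = 15.999 / 100.161 × 100 = 15.97%.

15.97%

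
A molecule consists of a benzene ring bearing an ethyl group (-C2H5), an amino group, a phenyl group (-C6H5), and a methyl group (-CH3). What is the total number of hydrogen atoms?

17

Atom tally by fragment:
  benzene ring core → C:6 H:6
  (− 4 ring H displaced by substituents)
  + C2H5 → C:2 H:5
  + NH2 → N:1 H:2
  + C6H5 → C:6 H:5
  + CH3 → C:1 H:3
Element totals:
  C: 15
  H: 17
  N: 1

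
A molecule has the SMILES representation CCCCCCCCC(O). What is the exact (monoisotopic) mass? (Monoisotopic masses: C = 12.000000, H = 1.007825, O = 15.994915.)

Atom tally by fragment:
  CH3 → C:1 H:3
  CH2 → C:1 H:2
  CH2 → C:1 H:2
  CH2 → C:1 H:2
  CH2 → C:1 H:2
  CH2 → C:1 H:2
  CH2 → C:1 H:2
  CH2 → C:1 H:2
  CH2OH → C:1 H:3 O:1
Element totals:
  C: 9
  H: 20
  O: 1
Molecular formula: C9H20O.
  M = 9(12.0) + 20(1.007825) + 15.994915
    = 108.000000 + 20.156500 + 15.994915 = 144.151415

144.1514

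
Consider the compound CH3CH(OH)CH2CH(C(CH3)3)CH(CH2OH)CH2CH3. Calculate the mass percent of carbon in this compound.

71.23%

Element totals:
  C: 12
  H: 26
  O: 2
Molecular formula: C12H26O2.
Molar mass = 202.338 g/mol.
Mass from C: 12 × 12.011 = 144.132 g/mol.
%C = 144.132 / 202.338 × 100 = 71.23%.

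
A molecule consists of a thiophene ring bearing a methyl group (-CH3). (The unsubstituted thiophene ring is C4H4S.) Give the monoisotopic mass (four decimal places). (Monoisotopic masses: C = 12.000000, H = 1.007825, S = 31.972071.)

Atom tally by fragment:
  thiophene ring core → C:4 H:4 S:1
  (− 1 ring H displaced by substituents)
  + CH3 → C:1 H:3
Element totals:
  C: 5
  H: 6
  S: 1
Molecular formula: C5H6S.
  M = 5(12.0) + 6(1.007825) + 31.972071
    = 60.000000 + 6.046950 + 31.972071 = 98.019021

98.0190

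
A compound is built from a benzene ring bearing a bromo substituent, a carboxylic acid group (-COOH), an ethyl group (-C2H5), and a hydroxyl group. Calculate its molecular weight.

Atom tally by fragment:
  benzene ring core → C:6 H:6
  (− 4 ring H displaced by substituents)
  + Br → Br:1
  + COOH → C:1 H:1 O:2
  + C2H5 → C:2 H:5
  + OH → O:1 H:1
Element totals:
  C: 9
  H: 9
  Br: 1
  O: 3
Molecular formula: C9H9BrO3.
  M = 9(12.011) + 9(1.008) + 79.904 + 3(15.999)
    = 108.099 + 9.072 + 79.904 + 47.997 = 245.072

245.07 g/mol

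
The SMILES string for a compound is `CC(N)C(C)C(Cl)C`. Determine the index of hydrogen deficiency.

0

Atom tally by fragment:
  CH3 → C:1 H:3
  CH(NH2) → C:1 H:3 N:1
  CH(CH3) → C:2 H:4
  CH(Cl) → C:1 H:1 Cl:1
  CH3 → C:1 H:3
Element totals:
  C: 6
  H: 14
  Cl: 1
  N: 1
Molecular formula: C6H14ClN.
DoU = (2C + 2 + N − H − X) / 2 = (2·6 + 2 + 1 − 14 − 1) / 2 = 0.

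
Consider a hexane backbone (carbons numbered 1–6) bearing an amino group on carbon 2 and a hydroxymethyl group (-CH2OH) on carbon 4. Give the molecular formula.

C7H17NO

Atom tally by fragment:
  CH3 → C:1 H:3
  CH(NH2) → C:1 H:3 N:1
  CH2 → C:1 H:2
  CH(CH2OH) → C:2 H:4 O:1
  CH2 → C:1 H:2
  CH3 → C:1 H:3
Element totals:
  C: 7
  H: 17
  N: 1
  O: 1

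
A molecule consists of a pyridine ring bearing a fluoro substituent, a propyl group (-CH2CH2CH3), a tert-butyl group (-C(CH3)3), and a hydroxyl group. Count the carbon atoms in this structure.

Atom tally by fragment:
  pyridine ring core → C:5 H:5 N:1
  (− 4 ring H displaced by substituents)
  + F → F:1
  + CH2CH2CH3 → C:3 H:7
  + C(CH3)3 → C:4 H:9
  + OH → O:1 H:1
Element totals:
  C: 12
  H: 18
  F: 1
  N: 1
  O: 1

12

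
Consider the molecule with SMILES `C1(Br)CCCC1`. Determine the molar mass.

Atom tally by fragment:
  cyclopentane ring core → C:5 H:10
  (− 1 ring H displaced by substituents)
  + Br → Br:1
Element totals:
  C: 5
  H: 9
  Br: 1
Molecular formula: C5H9Br.
  M = 5(12.011) + 9(1.008) + 79.904
    = 60.055 + 9.072 + 79.904 = 149.031

149.03 g/mol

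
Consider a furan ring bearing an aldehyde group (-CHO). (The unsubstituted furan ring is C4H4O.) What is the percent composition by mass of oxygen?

33.30%

Atom tally by fragment:
  furan ring core → C:4 H:4 O:1
  (− 1 ring H displaced by substituents)
  + CHO → C:1 H:1 O:1
Element totals:
  C: 5
  H: 4
  O: 2
Molecular formula: C5H4O2.
Molar mass = 96.085 g/mol.
Mass from O: 2 × 15.999 = 31.998 g/mol.
%O = 31.998 / 96.085 × 100 = 33.30%.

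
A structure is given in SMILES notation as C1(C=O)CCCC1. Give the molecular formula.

Atom tally by fragment:
  cyclopentane ring core → C:5 H:10
  (− 1 ring H displaced by substituents)
  + CHO → C:1 H:1 O:1
Element totals:
  C: 6
  H: 10
  O: 1

C6H10O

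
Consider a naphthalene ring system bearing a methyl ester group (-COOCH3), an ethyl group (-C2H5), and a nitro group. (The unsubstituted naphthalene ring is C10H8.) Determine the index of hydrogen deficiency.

Atom tally by fragment:
  naphthalene ring system core → C:10 H:8
  (− 3 ring H displaced by substituents)
  + COOCH3 → C:2 H:3 O:2
  + C2H5 → C:2 H:5
  + NO2 → N:1 O:2
Element totals:
  C: 14
  H: 13
  N: 1
  O: 4
Molecular formula: C14H13NO4.
DoU = (2C + 2 + N − H − X) / 2 = (2·14 + 2 + 1 − 13 − 0) / 2 = 9.

9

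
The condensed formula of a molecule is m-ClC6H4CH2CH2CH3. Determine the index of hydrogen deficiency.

Atom tally by fragment:
  benzene ring core → C:6 H:6
  (− 2 ring H displaced by substituents)
  + Cl → Cl:1
  + CH2CH2CH3 → C:3 H:7
Element totals:
  C: 9
  H: 11
  Cl: 1
Molecular formula: C9H11Cl.
DoU = (2C + 2 + N − H − X) / 2 = (2·9 + 2 + 0 − 11 − 1) / 2 = 4.

4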